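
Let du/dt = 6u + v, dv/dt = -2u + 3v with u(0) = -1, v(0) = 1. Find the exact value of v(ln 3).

A = [[6,1],[-2,3]]; eigenvalues λ = 4, 5.
Eigenvectors: (-1,2) for λ=4, (1,-1) for λ=5.
From the initial condition, c_1 = 0, c_2 = -1.
v(ln 3) = (0)(3^4)(2) + (-1)(3^5)(-1) = 243.

243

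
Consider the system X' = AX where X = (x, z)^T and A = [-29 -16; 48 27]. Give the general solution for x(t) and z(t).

x(t) = c_1e^(3t) + 2c_2e^(-5t), z(t) = -2c_1e^(3t) - 3c_2e^(-5t)

Coefficient matrix A = [[-29, -16], [48, 27]].
Characteristic polynomial det(A - λI) = λ^2 + 2λ - 15 = 0.
Eigenvalues λ = 3, -5.
For λ=3: (A-λI) row 1 is [-32, -16], so an eigenvector is (1, -2).
For λ=-5: (A-λI) row 1 is [-24, -16], so an eigenvector is (2, -3).
General solution: c_1e^(3t)(1,-2) + c_2e^(-5t)(2,-3).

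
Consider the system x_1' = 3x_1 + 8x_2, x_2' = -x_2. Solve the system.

x_1(t) = K_1e^(3t) + 2K_2e^(-t), x_2(t) = -K_2e^(-t)

Coefficient matrix A = [[3, 8], [0, -1]].
Characteristic polynomial det(A - λI) = λ^2 - 2λ - 3 = 0.
Eigenvalues λ = 3, -1.
For λ=3: (A-λI) row 1 is [0, 8], so an eigenvector is (1, 0).
For λ=-1: (A-λI) row 1 is [4, 8], so an eigenvector is (2, -1).
General solution: K_1e^(3t)(1,0) + K_2e^(-t)(2,-1).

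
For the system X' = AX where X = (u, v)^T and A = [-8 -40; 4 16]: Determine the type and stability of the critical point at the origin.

unstable spiral

A = [[-8,-40],[4,16]]; det(A-λI) = λ^2 - 8λ + 32.
λ = 4 ± 4i: positive real part.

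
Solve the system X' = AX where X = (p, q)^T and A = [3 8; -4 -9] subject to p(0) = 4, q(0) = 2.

p(t) = 12e^(-t) - 8e^(-5t), q(t) = -6e^(-t) + 8e^(-5t)

Coefficient matrix A = [[3, 8], [-4, -9]].
Characteristic polynomial det(A - λI) = λ^2 + 6λ + 5 = 0.
Eigenvalues λ = -1, -5.
For λ=-1: (A-λI) row 1 is [4, 8], so an eigenvector is (2, -1).
For λ=-5: (A-λI) row 1 is [8, 8], so an eigenvector is (-1, 1).
General solution: C_1e^(-t)(2,-1) + C_2e^(-5t)(-1,1).
Applying p(0)=4, q(0)=2 gives C_1=6, C_2=8.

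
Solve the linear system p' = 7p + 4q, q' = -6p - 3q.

p(t) = 2C_1e^(t) - C_2e^(3t), q(t) = -3C_1e^(t) + C_2e^(3t)

Coefficient matrix A = [[7, 4], [-6, -3]].
Characteristic polynomial det(A - λI) = λ^2 - 4λ + 3 = 0.
Eigenvalues λ = 1, 3.
For λ=1: (A-λI) row 1 is [6, 4], so an eigenvector is (2, -3).
For λ=3: (A-λI) row 1 is [4, 4], so an eigenvector is (-1, 1).
General solution: C_1e^(t)(2,-3) + C_2e^(3t)(-1,1).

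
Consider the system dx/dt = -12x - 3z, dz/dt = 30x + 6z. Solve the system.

x(t) = -c_1e^(-3t)cos(3t) - c_2e^(-3t)sin(3t), z(t) = -c_1e^(-3t)sin(3t) + 3c_1e^(-3t)cos(3t) + 3c_2e^(-3t)sin(3t) + c_2e^(-3t)cos(3t)

Coefficient matrix A = [[-12, -3], [30, 6]].
Characteristic polynomial det(A - λI) = λ^2 + 6λ + 18 = 0.
Eigenvalues λ = -3 ± 3i (complex conjugate pair).
For λ=-3+3i: an eigenvector is (-1,3) - i(0,-1) = (-1, 3 + i).
A real fundamental pair from Re and Im of e^((-3+3i)t)v: X_1 = e^(-3t)(cos(3t)·(-1,3) + sin(3t)·(0,-1)), X_2 = e^(-3t)(sin(3t)·(-1,3) - cos(3t)·(0,-1)).
General solution: c_1X_1 + c_2X_2.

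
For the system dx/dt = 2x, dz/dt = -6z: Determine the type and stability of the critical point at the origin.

A = [[2,0],[0,-6]]; det(A-λI) = λ^2 + 4λ - 12.
λ = -6, 2: opposite signs.

saddle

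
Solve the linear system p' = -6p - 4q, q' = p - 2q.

Coefficient matrix A = [[-6, -4], [1, -2]].
Characteristic polynomial det(A - λI) = λ^2 + 8λ + 16 = 0.
Single eigenvalue λ = -4 with algebraic multiplicity 2.
Eigenvector v = (-2,1); generalized eigenvector w with (A-λI)w=v is (1,0).
General solution: e^(-4t)[c_1·v + c_2·(t·v + w)].

p(t) = -2c_1e^(-4t) - 2c_2te^(-4t) + c_2e^(-4t), q(t) = c_1e^(-4t) + c_2te^(-4t)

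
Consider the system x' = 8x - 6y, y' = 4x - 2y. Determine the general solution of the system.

Coefficient matrix A = [[8, -6], [4, -2]].
Characteristic polynomial det(A - λI) = λ^2 - 6λ + 8 = 0.
Eigenvalues λ = 2, 4.
For λ=2: (A-λI) row 1 is [6, -6], so an eigenvector is (-1, -1).
For λ=4: (A-λI) row 1 is [4, -6], so an eigenvector is (3, 2).
General solution: K_1e^(2t)(-1,-1) + K_2e^(4t)(3,2).

x(t) = -K_1e^(2t) + 3K_2e^(4t), y(t) = -K_1e^(2t) + 2K_2e^(4t)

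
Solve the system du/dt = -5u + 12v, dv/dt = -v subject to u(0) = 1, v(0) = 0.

Coefficient matrix A = [[-5, 12], [0, -1]].
Characteristic polynomial det(A - λI) = λ^2 + 6λ + 5 = 0.
Eigenvalues λ = -5, -1.
For λ=-5: (A-λI) row 1 is [0, 12], so an eigenvector is (1, 0).
For λ=-1: (A-λI) row 1 is [-4, 12], so an eigenvector is (3, 1).
General solution: c_1e^(-5t)(1,0) + c_2e^(-t)(3,1).
Applying u(0)=1, v(0)=0 gives c_1=1, c_2=0.

u(t) = e^(-5t), v(t) = 0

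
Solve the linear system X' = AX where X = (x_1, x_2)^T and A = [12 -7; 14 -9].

Coefficient matrix A = [[12, -7], [14, -9]].
Characteristic polynomial det(A - λI) = λ^2 - 3λ - 10 = 0.
Eigenvalues λ = 5, -2.
For λ=5: (A-λI) row 1 is [7, -7], so an eigenvector is (-1, -1).
For λ=-2: (A-λI) row 1 is [14, -7], so an eigenvector is (1, 2).
General solution: K_1e^(5t)(-1,-1) + K_2e^(-2t)(1,2).

x_1(t) = -K_1e^(5t) + K_2e^(-2t), x_2(t) = -K_1e^(5t) + 2K_2e^(-2t)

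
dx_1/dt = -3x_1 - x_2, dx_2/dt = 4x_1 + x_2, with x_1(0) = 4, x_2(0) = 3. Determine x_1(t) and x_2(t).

x_1(t) = -11te^(-t) + 4e^(-t), x_2(t) = 22te^(-t) + 3e^(-t)

Coefficient matrix A = [[-3, -1], [4, 1]].
Characteristic polynomial det(A - λI) = λ^2 + 2λ + 1 = 0.
Single eigenvalue λ = -1 with algebraic multiplicity 2.
Eigenvector v = (-1,2); generalized eigenvector w with (A-λI)w=v is (-1,3).
General solution: e^(-t)[C_1·v + C_2·(t·v + w)].
Applying x_1(0)=4, x_2(0)=3 gives C_1=-15, C_2=11.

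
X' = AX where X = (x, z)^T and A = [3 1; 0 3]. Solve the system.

Coefficient matrix A = [[3, 1], [0, 3]].
Characteristic polynomial det(A - λI) = λ^2 - 6λ + 9 = 0.
Single eigenvalue λ = 3 with algebraic multiplicity 2.
Eigenvector v = (-1,0); generalized eigenvector w with (A-λI)w=v is (2,-1).
General solution: e^(3t)[c_1·v + c_2·(t·v + w)].

x(t) = -c_1e^(3t) - c_2te^(3t) + 2c_2e^(3t), z(t) = -c_2e^(3t)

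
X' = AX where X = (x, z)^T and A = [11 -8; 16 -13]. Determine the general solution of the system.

Coefficient matrix A = [[11, -8], [16, -13]].
Characteristic polynomial det(A - λI) = λ^2 + 2λ - 15 = 0.
Eigenvalues λ = -5, 3.
For λ=-5: (A-λI) row 1 is [16, -8], so an eigenvector is (1, 2).
For λ=3: (A-λI) row 1 is [8, -8], so an eigenvector is (-1, -1).
General solution: K_1e^(-5t)(1,2) + K_2e^(3t)(-1,-1).

x(t) = K_1e^(-5t) - K_2e^(3t), z(t) = 2K_1e^(-5t) - K_2e^(3t)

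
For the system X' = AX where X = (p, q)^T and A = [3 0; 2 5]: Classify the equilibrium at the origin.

A = [[3,0],[2,5]]; det(A-λI) = λ^2 - 8λ + 15.
λ = 5, 3: both positive.

unstable node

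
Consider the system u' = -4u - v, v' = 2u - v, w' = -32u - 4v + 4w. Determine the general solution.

u(t) = C_1e^(-2t) + C_2e^(-3t), v(t) = -2C_1e^(-2t) - C_2e^(-3t), w(t) = 4C_1e^(-2t) + 4C_2e^(-3t) + C_3e^(4t)

Coefficient matrix A = [[-4, -1, 0], [2, -1, 0], [-32, -4, 4]].
det(A - λI) = 0 gives eigenvalues λ = -2, -3, 4.
For λ=-2: eigenvector (1,-2,4).
For λ=-3: eigenvector (1,-1,4).
For λ=4: eigenvector (0,0,1).
General solution: C_1e^(-2t)(1,-2,4) + C_2e^(-3t)(1,-1,4) + C_3e^(4t)(0,0,1).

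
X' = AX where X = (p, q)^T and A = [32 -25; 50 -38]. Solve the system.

Coefficient matrix A = [[32, -25], [50, -38]].
Characteristic polynomial det(A - λI) = λ^2 + 6λ + 34 = 0.
Eigenvalues λ = -3 ± 5i (complex conjugate pair).
For λ=-3+5i: an eigenvector is (2,3) - i(-1,-1) = (2 + i, 3 + i).
A real fundamental pair from Re and Im of e^((-3+5i)t)v: X_1 = e^(-3t)(cos(5t)·(2,3) + sin(5t)·(-1,-1)), X_2 = e^(-3t)(sin(5t)·(2,3) - cos(5t)·(-1,-1)).
General solution: K_1X_1 + K_2X_2.

p(t) = -K_1e^(-3t)sin(5t) + 2K_1e^(-3t)cos(5t) + 2K_2e^(-3t)sin(5t) + K_2e^(-3t)cos(5t), q(t) = -K_1e^(-3t)sin(5t) + 3K_1e^(-3t)cos(5t) + 3K_2e^(-3t)sin(5t) + K_2e^(-3t)cos(5t)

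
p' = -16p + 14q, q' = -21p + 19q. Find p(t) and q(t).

p(t) = 2C_1e^(5t) + C_2e^(-2t), q(t) = 3C_1e^(5t) + C_2e^(-2t)

Coefficient matrix A = [[-16, 14], [-21, 19]].
Characteristic polynomial det(A - λI) = λ^2 - 3λ - 10 = 0.
Eigenvalues λ = 5, -2.
For λ=5: (A-λI) row 1 is [-21, 14], so an eigenvector is (2, 3).
For λ=-2: (A-λI) row 1 is [-14, 14], so an eigenvector is (1, 1).
General solution: C_1e^(5t)(2,3) + C_2e^(-2t)(1,1).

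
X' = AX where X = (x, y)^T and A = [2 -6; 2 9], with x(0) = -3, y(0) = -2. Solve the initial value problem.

Coefficient matrix A = [[2, -6], [2, 9]].
Characteristic polynomial det(A - λI) = λ^2 - 11λ + 30 = 0.
Eigenvalues λ = 6, 5.
For λ=6: (A-λI) row 1 is [-4, -6], so an eigenvector is (-3, 2).
For λ=5: (A-λI) row 1 is [-3, -6], so an eigenvector is (2, -1).
General solution: c_1e^(6t)(-3,2) + c_2e^(5t)(2,-1).
Applying x(0)=-3, y(0)=-2 gives c_1=-7, c_2=-12.

x(t) = 21e^(6t) - 24e^(5t), y(t) = -14e^(6t) + 12e^(5t)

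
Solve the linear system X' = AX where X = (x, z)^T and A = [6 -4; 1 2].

x(t) = 2C_1e^(4t) + 2C_2te^(4t) - C_2e^(4t), z(t) = C_1e^(4t) + C_2te^(4t) - C_2e^(4t)

Coefficient matrix A = [[6, -4], [1, 2]].
Characteristic polynomial det(A - λI) = λ^2 - 8λ + 16 = 0.
Single eigenvalue λ = 4 with algebraic multiplicity 2.
Eigenvector v = (2,1); generalized eigenvector w with (A-λI)w=v is (-1,-1).
General solution: e^(4t)[C_1·v + C_2·(t·v + w)].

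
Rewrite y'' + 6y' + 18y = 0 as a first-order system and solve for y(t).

y(t) = K_1e^(-3t)cos(3t) + K_2e^(-3t)sin(3t)

Let x_1 = y, x_2 = y'. Then x_1' = x_2 and x_2' = -18x_1 - 6x_2.
A = [[0,1],[-18,-6]]; det(A-λI) = λ^2 + 6λ + 18.
Eigenvalues λ = -3 ± 3i.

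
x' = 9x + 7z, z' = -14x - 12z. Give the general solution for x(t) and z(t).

Coefficient matrix A = [[9, 7], [-14, -12]].
Characteristic polynomial det(A - λI) = λ^2 + 3λ - 10 = 0.
Eigenvalues λ = 2, -5.
For λ=2: (A-λI) row 1 is [7, 7], so an eigenvector is (1, -1).
For λ=-5: (A-λI) row 1 is [14, 7], so an eigenvector is (-1, 2).
General solution: K_1e^(2t)(1,-1) + K_2e^(-5t)(-1,2).

x(t) = K_1e^(2t) - K_2e^(-5t), z(t) = -K_1e^(2t) + 2K_2e^(-5t)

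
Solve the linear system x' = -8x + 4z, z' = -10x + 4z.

x(t) = -K_1e^(-2t)sin(2t) - K_1e^(-2t)cos(2t) - K_2e^(-2t)sin(2t) + K_2e^(-2t)cos(2t), z(t) = -K_1e^(-2t)sin(2t) - 2K_1e^(-2t)cos(2t) - 2K_2e^(-2t)sin(2t) + K_2e^(-2t)cos(2t)

Coefficient matrix A = [[-8, 4], [-10, 4]].
Characteristic polynomial det(A - λI) = λ^2 + 4λ + 8 = 0.
Eigenvalues λ = -2 ± 2i (complex conjugate pair).
For λ=-2+2i: an eigenvector is (-1,-2) - i(-1,-1) = (-1 + i, -2 + i).
A real fundamental pair from Re and Im of e^((-2+2i)t)v: X_1 = e^(-2t)(cos(2t)·(-1,-2) + sin(2t)·(-1,-1)), X_2 = e^(-2t)(sin(2t)·(-1,-2) - cos(2t)·(-1,-1)).
General solution: K_1X_1 + K_2X_2.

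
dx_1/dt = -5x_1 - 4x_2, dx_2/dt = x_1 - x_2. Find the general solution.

Coefficient matrix A = [[-5, -4], [1, -1]].
Characteristic polynomial det(A - λI) = λ^2 + 6λ + 9 = 0.
Single eigenvalue λ = -3 with algebraic multiplicity 2.
Eigenvector v = (-2,1); generalized eigenvector w with (A-λI)w=v is (1,0).
General solution: e^(-3t)[K_1·v + K_2·(t·v + w)].

x_1(t) = -2K_1e^(-3t) - 2K_2te^(-3t) + K_2e^(-3t), x_2(t) = K_1e^(-3t) + K_2te^(-3t)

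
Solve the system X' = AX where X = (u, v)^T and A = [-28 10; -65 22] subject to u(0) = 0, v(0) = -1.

Coefficient matrix A = [[-28, 10], [-65, 22]].
Characteristic polynomial det(A - λI) = λ^2 + 6λ + 34 = 0.
Eigenvalues λ = -3 ± 5i (complex conjugate pair).
For λ=-3+5i: an eigenvector is (-1,-2) - i(1,3) = (-1 - i, -2 - 3i).
A real fundamental pair from Re and Im of e^((-3+5i)t)v: X_1 = e^(-3t)(cos(5t)·(-1,-2) + sin(5t)·(1,3)), X_2 = e^(-3t)(sin(5t)·(-1,-2) - cos(5t)·(1,3)).
General solution: K_1X_1 + K_2X_2.
Applying u(0)=0, v(0)=-1 gives K_1=-1, K_2=1.

u(t) = -2e^(-3t)sin(5t), v(t) = -5e^(-3t)sin(5t) - e^(-3t)cos(5t)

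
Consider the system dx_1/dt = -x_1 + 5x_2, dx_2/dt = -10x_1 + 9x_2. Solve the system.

Coefficient matrix A = [[-1, 5], [-10, 9]].
Characteristic polynomial det(A - λI) = λ^2 - 8λ + 41 = 0.
Eigenvalues λ = 4 ± 5i (complex conjugate pair).
For λ=4+5i: an eigenvector is (1,1) - i(0,-1) = (1, 1 + i).
A real fundamental pair from Re and Im of e^((4+5i)t)v: X_1 = e^(4t)(cos(5t)·(1,1) + sin(5t)·(0,-1)), X_2 = e^(4t)(sin(5t)·(1,1) - cos(5t)·(0,-1)).
General solution: C_1X_1 + C_2X_2.

x_1(t) = C_1e^(4t)cos(5t) + C_2e^(4t)sin(5t), x_2(t) = -C_1e^(4t)sin(5t) + C_1e^(4t)cos(5t) + C_2e^(4t)sin(5t) + C_2e^(4t)cos(5t)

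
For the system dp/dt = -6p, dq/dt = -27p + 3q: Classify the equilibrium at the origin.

saddle

A = [[-6,0],[-27,3]]; det(A-λI) = λ^2 + 3λ - 18.
λ = -6, 3: opposite signs.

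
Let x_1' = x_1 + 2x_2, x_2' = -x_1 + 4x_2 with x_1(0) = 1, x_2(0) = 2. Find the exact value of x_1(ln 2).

16

A = [[1,2],[-1,4]]; eigenvalues λ = 2, 3.
Eigenvectors: (2,1) for λ=2, (1,1) for λ=3.
From the initial condition, c_1 = -1, c_2 = 3.
x_1(ln 2) = (-1)(2^2)(2) + (3)(2^3)(1) = 16.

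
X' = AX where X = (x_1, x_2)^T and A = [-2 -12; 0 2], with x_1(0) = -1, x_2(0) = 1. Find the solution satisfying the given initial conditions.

x_1(t) = -3e^(2t) + 2e^(-2t), x_2(t) = e^(2t)

Coefficient matrix A = [[-2, -12], [0, 2]].
Characteristic polynomial det(A - λI) = λ^2 - 4 = 0.
Eigenvalues λ = -2, 2.
For λ=-2: (A-λI) row 1 is [0, -12], so an eigenvector is (1, 0).
For λ=2: (A-λI) row 1 is [-4, -12], so an eigenvector is (3, -1).
General solution: c_1e^(-2t)(1,0) + c_2e^(2t)(3,-1).
Applying x_1(0)=-1, x_2(0)=1 gives c_1=2, c_2=-1.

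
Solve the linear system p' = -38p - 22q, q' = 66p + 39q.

Coefficient matrix A = [[-38, -22], [66, 39]].
Characteristic polynomial det(A - λI) = λ^2 - λ - 30 = 0.
Eigenvalues λ = -5, 6.
For λ=-5: (A-λI) row 1 is [-33, -22], so an eigenvector is (2, -3).
For λ=6: (A-λI) row 1 is [-44, -22], so an eigenvector is (-1, 2).
General solution: C_1e^(-5t)(2,-3) + C_2e^(6t)(-1,2).

p(t) = 2C_1e^(-5t) - C_2e^(6t), q(t) = -3C_1e^(-5t) + 2C_2e^(6t)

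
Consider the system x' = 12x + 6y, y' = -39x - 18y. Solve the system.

Coefficient matrix A = [[12, 6], [-39, -18]].
Characteristic polynomial det(A - λI) = λ^2 + 6λ + 18 = 0.
Eigenvalues λ = -3 ± 3i (complex conjugate pair).
For λ=-3+3i: an eigenvector is (1,-2) - i(1,-3) = (1 - i, -2 + 3i).
A real fundamental pair from Re and Im of e^((-3+3i)t)v: X_1 = e^(-3t)(cos(3t)·(1,-2) + sin(3t)·(1,-3)), X_2 = e^(-3t)(sin(3t)·(1,-2) - cos(3t)·(1,-3)).
General solution: c_1X_1 + c_2X_2.

x(t) = c_1e^(-3t)sin(3t) + c_1e^(-3t)cos(3t) + c_2e^(-3t)sin(3t) - c_2e^(-3t)cos(3t), y(t) = -3c_1e^(-3t)sin(3t) - 2c_1e^(-3t)cos(3t) - 2c_2e^(-3t)sin(3t) + 3c_2e^(-3t)cos(3t)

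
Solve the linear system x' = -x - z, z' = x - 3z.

x(t) = K_1e^(-2t) + K_2te^(-2t) - 2K_2e^(-2t), z(t) = K_1e^(-2t) + K_2te^(-2t) - 3K_2e^(-2t)

Coefficient matrix A = [[-1, -1], [1, -3]].
Characteristic polynomial det(A - λI) = λ^2 + 4λ + 4 = 0.
Single eigenvalue λ = -2 with algebraic multiplicity 2.
Eigenvector v = (1,1); generalized eigenvector w with (A-λI)w=v is (-2,-3).
General solution: e^(-2t)[K_1·v + K_2·(t·v + w)].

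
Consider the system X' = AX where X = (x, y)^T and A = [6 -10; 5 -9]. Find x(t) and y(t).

Coefficient matrix A = [[6, -10], [5, -9]].
Characteristic polynomial det(A - λI) = λ^2 + 3λ - 4 = 0.
Eigenvalues λ = -4, 1.
For λ=-4: (A-λI) row 1 is [10, -10], so an eigenvector is (-1, -1).
For λ=1: (A-λI) row 1 is [5, -10], so an eigenvector is (-2, -1).
General solution: C_1e^(-4t)(-1,-1) + C_2e^(t)(-2,-1).

x(t) = -C_1e^(-4t) - 2C_2e^(t), y(t) = -C_1e^(-4t) - C_2e^(t)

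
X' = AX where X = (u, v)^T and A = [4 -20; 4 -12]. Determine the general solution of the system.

u(t) = 2c_1e^(-4t)sin(4t) + c_1e^(-4t)cos(4t) + c_2e^(-4t)sin(4t) - 2c_2e^(-4t)cos(4t), v(t) = c_1e^(-4t)sin(4t) - c_2e^(-4t)cos(4t)

Coefficient matrix A = [[4, -20], [4, -12]].
Characteristic polynomial det(A - λI) = λ^2 + 8λ + 32 = 0.
Eigenvalues λ = -4 ± 4i (complex conjugate pair).
For λ=-4+4i: an eigenvector is (1,0) - i(2,1) = (1 - 2i, 0 - i).
A real fundamental pair from Re and Im of e^((-4+4i)t)v: X_1 = e^(-4t)(cos(4t)·(1,0) + sin(4t)·(2,1)), X_2 = e^(-4t)(sin(4t)·(1,0) - cos(4t)·(2,1)).
General solution: c_1X_1 + c_2X_2.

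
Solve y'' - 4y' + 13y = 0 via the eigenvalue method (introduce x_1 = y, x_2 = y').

Let x_1 = y, x_2 = y'. Then x_1' = x_2 and x_2' = -13x_1 + 4x_2.
A = [[0,1],[-13,4]]; det(A-λI) = λ^2 - 4λ + 13.
Eigenvalues λ = 2 ± 3i.

y(t) = c_1e^(2t)cos(3t) + c_2e^(2t)sin(3t)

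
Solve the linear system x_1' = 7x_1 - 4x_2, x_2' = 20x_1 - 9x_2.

x_1(t) = C_1e^(-t)cos(4t) + C_2e^(-t)sin(4t), x_2(t) = C_1e^(-t)sin(4t) + 2C_1e^(-t)cos(4t) + 2C_2e^(-t)sin(4t) - C_2e^(-t)cos(4t)

Coefficient matrix A = [[7, -4], [20, -9]].
Characteristic polynomial det(A - λI) = λ^2 + 2λ + 17 = 0.
Eigenvalues λ = -1 ± 4i (complex conjugate pair).
For λ=-1+4i: an eigenvector is (1,2) - i(0,1) = (1, 2 - i).
A real fundamental pair from Re and Im of e^((-1+4i)t)v: X_1 = e^(-t)(cos(4t)·(1,2) + sin(4t)·(0,1)), X_2 = e^(-t)(sin(4t)·(1,2) - cos(4t)·(0,1)).
General solution: C_1X_1 + C_2X_2.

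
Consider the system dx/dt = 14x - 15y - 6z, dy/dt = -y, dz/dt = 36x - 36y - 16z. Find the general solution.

Coefficient matrix A = [[14, -15, -6], [0, -1, 0], [36, -36, -16]].
det(A - λI) = 0 gives eigenvalues λ = 2, -1, -4.
For λ=2: eigenvector (1,0,2).
For λ=-1: eigenvector (1,1,0).
For λ=-4: eigenvector (1,0,3).
General solution: C_1e^(2t)(1,0,2) + C_2e^(-t)(1,1,0) + C_3e^(-4t)(1,0,3).

x(t) = C_1e^(2t) + C_2e^(-t) + C_3e^(-4t), y(t) = C_2e^(-t), z(t) = 2C_1e^(2t) + 3C_3e^(-4t)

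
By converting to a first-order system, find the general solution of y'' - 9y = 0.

y(t) = K_1e^(-3t) + K_2e^(3t)

Let x_1 = y, x_2 = y'. Then x_1' = x_2 and x_2' = 9x_1.
A = [[0,1],[9,0]]; det(A-λI) = λ^2 - 9.
Eigenvalues λ = -3, 3 with eigenvectors (1,-3), (1,3).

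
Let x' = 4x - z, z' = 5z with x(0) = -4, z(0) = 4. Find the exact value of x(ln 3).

-972

A = [[4,-1],[0,5]]; eigenvalues λ = 4, 5.
Eigenvectors: (-1,0) for λ=4, (-1,1) for λ=5.
From the initial condition, c_1 = 0, c_2 = 4.
x(ln 3) = (0)(3^4)(-1) + (4)(3^5)(-1) = -972.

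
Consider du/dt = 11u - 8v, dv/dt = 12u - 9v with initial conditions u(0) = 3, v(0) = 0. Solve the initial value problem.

Coefficient matrix A = [[11, -8], [12, -9]].
Characteristic polynomial det(A - λI) = λ^2 - 2λ - 3 = 0.
Eigenvalues λ = -1, 3.
For λ=-1: (A-λI) row 1 is [12, -8], so an eigenvector is (2, 3).
For λ=3: (A-λI) row 1 is [8, -8], so an eigenvector is (1, 1).
General solution: C_1e^(-t)(2,3) + C_2e^(3t)(1,1).
Applying u(0)=3, v(0)=0 gives C_1=-3, C_2=9.

u(t) = 9e^(3t) - 6e^(-t), v(t) = 9e^(3t) - 9e^(-t)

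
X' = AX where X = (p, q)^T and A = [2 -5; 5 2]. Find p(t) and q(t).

p(t) = C_1e^(2t)sin(5t) - C_2e^(2t)cos(5t), q(t) = -C_1e^(2t)cos(5t) - C_2e^(2t)sin(5t)

Coefficient matrix A = [[2, -5], [5, 2]].
Characteristic polynomial det(A - λI) = λ^2 - 4λ + 29 = 0.
Eigenvalues λ = 2 ± 5i (complex conjugate pair).
For λ=2+5i: an eigenvector is (0,-1) - i(1,0) = (0 - i, -1).
A real fundamental pair from Re and Im of e^((2+5i)t)v: X_1 = e^(2t)(cos(5t)·(0,-1) + sin(5t)·(1,0)), X_2 = e^(2t)(sin(5t)·(0,-1) - cos(5t)·(1,0)).
General solution: C_1X_1 + C_2X_2.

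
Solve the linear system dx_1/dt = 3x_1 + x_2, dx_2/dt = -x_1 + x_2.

Coefficient matrix A = [[3, 1], [-1, 1]].
Characteristic polynomial det(A - λI) = λ^2 - 4λ + 4 = 0.
Single eigenvalue λ = 2 with algebraic multiplicity 2.
Eigenvector v = (1,-1); generalized eigenvector w with (A-λI)w=v is (3,-2).
General solution: e^(2t)[C_1·v + C_2·(t·v + w)].

x_1(t) = C_1e^(2t) + C_2te^(2t) + 3C_2e^(2t), x_2(t) = -C_1e^(2t) - C_2te^(2t) - 2C_2e^(2t)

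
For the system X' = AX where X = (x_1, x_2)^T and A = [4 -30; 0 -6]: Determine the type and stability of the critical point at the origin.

A = [[4,-30],[0,-6]]; det(A-λI) = λ^2 + 2λ - 24.
λ = 4, -6: opposite signs.

saddle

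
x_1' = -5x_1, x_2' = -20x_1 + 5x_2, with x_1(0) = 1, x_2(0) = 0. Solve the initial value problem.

Coefficient matrix A = [[-5, 0], [-20, 5]].
Characteristic polynomial det(A - λI) = λ^2 - 25 = 0.
Eigenvalues λ = 5, -5.
For λ=5: (A-λI) row 1 is [-10, 0], so an eigenvector is (0, 1).
For λ=-5: (A-λI) row 2 is [-20, 10], so an eigenvector is (1, 2).
General solution: c_1e^(5t)(0,1) + c_2e^(-5t)(1,2).
Applying x_1(0)=1, x_2(0)=0 gives c_1=-2, c_2=1.

x_1(t) = e^(-5t), x_2(t) = -2e^(5t) + 2e^(-5t)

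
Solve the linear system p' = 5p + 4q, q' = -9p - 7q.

p(t) = -2K_1e^(-t) - 2K_2te^(-t) + K_2e^(-t), q(t) = 3K_1e^(-t) + 3K_2te^(-t) - 2K_2e^(-t)

Coefficient matrix A = [[5, 4], [-9, -7]].
Characteristic polynomial det(A - λI) = λ^2 + 2λ + 1 = 0.
Single eigenvalue λ = -1 with algebraic multiplicity 2.
Eigenvector v = (-2,3); generalized eigenvector w with (A-λI)w=v is (1,-2).
General solution: e^(-t)[K_1·v + K_2·(t·v + w)].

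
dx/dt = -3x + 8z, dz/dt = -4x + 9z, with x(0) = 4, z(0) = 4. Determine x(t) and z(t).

Coefficient matrix A = [[-3, 8], [-4, 9]].
Characteristic polynomial det(A - λI) = λ^2 - 6λ + 5 = 0.
Eigenvalues λ = 1, 5.
For λ=1: (A-λI) row 1 is [-4, 8], so an eigenvector is (-2, -1).
For λ=5: (A-λI) row 1 is [-8, 8], so an eigenvector is (-1, -1).
General solution: K_1e^(t)(-2,-1) + K_2e^(5t)(-1,-1).
Applying x(0)=4, z(0)=4 gives K_1=0, K_2=-4.

x(t) = 4e^(5t), z(t) = 4e^(5t)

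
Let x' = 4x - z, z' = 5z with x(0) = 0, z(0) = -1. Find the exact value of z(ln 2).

A = [[4,-1],[0,5]]; eigenvalues λ = 4, 5.
Eigenvectors: (-1,0) for λ=4, (-1,1) for λ=5.
From the initial condition, c_1 = 1, c_2 = -1.
z(ln 2) = (1)(2^4)(0) + (-1)(2^5)(1) = -32.

-32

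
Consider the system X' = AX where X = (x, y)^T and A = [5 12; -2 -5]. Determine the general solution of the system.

Coefficient matrix A = [[5, 12], [-2, -5]].
Characteristic polynomial det(A - λI) = λ^2 - 1 = 0.
Eigenvalues λ = -1, 1.
For λ=-1: (A-λI) row 1 is [6, 12], so an eigenvector is (2, -1).
For λ=1: (A-λI) row 1 is [4, 12], so an eigenvector is (3, -1).
General solution: C_1e^(-t)(2,-1) + C_2e^(t)(3,-1).

x(t) = 2C_1e^(-t) + 3C_2e^(t), y(t) = -C_1e^(-t) - C_2e^(t)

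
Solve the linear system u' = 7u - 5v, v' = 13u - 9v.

u(t) = -C_1e^(-t)sin(t) - 2C_1e^(-t)cos(t) - 2C_2e^(-t)sin(t) + C_2e^(-t)cos(t), v(t) = -2C_1e^(-t)sin(t) - 3C_1e^(-t)cos(t) - 3C_2e^(-t)sin(t) + 2C_2e^(-t)cos(t)

Coefficient matrix A = [[7, -5], [13, -9]].
Characteristic polynomial det(A - λI) = λ^2 + 2λ + 2 = 0.
Eigenvalues λ = -1 ± i (complex conjugate pair).
For λ=-1+i: an eigenvector is (-2,-3) - i(-1,-2) = (-2 + i, -3 + 2i).
A real fundamental pair from Re and Im of e^((-1+i)t)v: X_1 = e^(-t)(cos(t)·(-2,-3) + sin(t)·(-1,-2)), X_2 = e^(-t)(sin(t)·(-2,-3) - cos(t)·(-1,-2)).
General solution: C_1X_1 + C_2X_2.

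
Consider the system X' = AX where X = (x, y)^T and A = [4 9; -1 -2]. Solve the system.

x(t) = -3K_1e^(t) - 3K_2te^(t) + 2K_2e^(t), y(t) = K_1e^(t) + K_2te^(t) - K_2e^(t)

Coefficient matrix A = [[4, 9], [-1, -2]].
Characteristic polynomial det(A - λI) = λ^2 - 2λ + 1 = 0.
Single eigenvalue λ = 1 with algebraic multiplicity 2.
Eigenvector v = (-3,1); generalized eigenvector w with (A-λI)w=v is (2,-1).
General solution: e^(t)[K_1·v + K_2·(t·v + w)].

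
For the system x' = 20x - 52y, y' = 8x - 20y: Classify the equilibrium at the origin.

center

A = [[20,-52],[8,-20]]; det(A-λI) = λ^2 + 16.
λ = 0 ± 4i: zero real part.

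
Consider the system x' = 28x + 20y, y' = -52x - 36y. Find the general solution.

Coefficient matrix A = [[28, 20], [-52, -36]].
Characteristic polynomial det(A - λI) = λ^2 + 8λ + 32 = 0.
Eigenvalues λ = -4 ± 4i (complex conjugate pair).
For λ=-4+4i: an eigenvector is (-2,3) - i(-1,2) = (-2 + i, 3 - 2i).
A real fundamental pair from Re and Im of e^((-4+4i)t)v: X_1 = e^(-4t)(cos(4t)·(-2,3) + sin(4t)·(-1,2)), X_2 = e^(-4t)(sin(4t)·(-2,3) - cos(4t)·(-1,2)).
General solution: c_1X_1 + c_2X_2.

x(t) = -c_1e^(-4t)sin(4t) - 2c_1e^(-4t)cos(4t) - 2c_2e^(-4t)sin(4t) + c_2e^(-4t)cos(4t), y(t) = 2c_1e^(-4t)sin(4t) + 3c_1e^(-4t)cos(4t) + 3c_2e^(-4t)sin(4t) - 2c_2e^(-4t)cos(4t)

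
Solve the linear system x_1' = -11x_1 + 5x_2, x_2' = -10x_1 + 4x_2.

x_1(t) = -K_1e^(-t) - K_2e^(-6t), x_2(t) = -2K_1e^(-t) - K_2e^(-6t)

Coefficient matrix A = [[-11, 5], [-10, 4]].
Characteristic polynomial det(A - λI) = λ^2 + 7λ + 6 = 0.
Eigenvalues λ = -1, -6.
For λ=-1: (A-λI) row 1 is [-10, 5], so an eigenvector is (-1, -2).
For λ=-6: (A-λI) row 1 is [-5, 5], so an eigenvector is (-1, -1).
General solution: K_1e^(-t)(-1,-2) + K_2e^(-6t)(-1,-1).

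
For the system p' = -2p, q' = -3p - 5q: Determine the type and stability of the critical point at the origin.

A = [[-2,0],[-3,-5]]; det(A-λI) = λ^2 + 7λ + 10.
λ = -5, -2: both negative.

stable node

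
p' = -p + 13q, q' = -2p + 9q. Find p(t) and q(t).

p(t) = 3c_1e^(4t)sin(t) + 2c_1e^(4t)cos(t) + 2c_2e^(4t)sin(t) - 3c_2e^(4t)cos(t), q(t) = c_1e^(4t)sin(t) + c_1e^(4t)cos(t) + c_2e^(4t)sin(t) - c_2e^(4t)cos(t)

Coefficient matrix A = [[-1, 13], [-2, 9]].
Characteristic polynomial det(A - λI) = λ^2 - 8λ + 17 = 0.
Eigenvalues λ = 4 ± i (complex conjugate pair).
For λ=4+i: an eigenvector is (2,1) - i(3,1) = (2 - 3i, 1 - i).
A real fundamental pair from Re and Im of e^((4+i)t)v: X_1 = e^(4t)(cos(t)·(2,1) + sin(t)·(3,1)), X_2 = e^(4t)(sin(t)·(2,1) - cos(t)·(3,1)).
General solution: c_1X_1 + c_2X_2.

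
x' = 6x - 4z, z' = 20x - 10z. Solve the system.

x(t) = K_1e^(-2t)sin(4t) - K_2e^(-2t)cos(4t), z(t) = 2K_1e^(-2t)sin(4t) - K_1e^(-2t)cos(4t) - K_2e^(-2t)sin(4t) - 2K_2e^(-2t)cos(4t)

Coefficient matrix A = [[6, -4], [20, -10]].
Characteristic polynomial det(A - λI) = λ^2 + 4λ + 20 = 0.
Eigenvalues λ = -2 ± 4i (complex conjugate pair).
For λ=-2+4i: an eigenvector is (0,-1) - i(1,2) = (0 - i, -1 - 2i).
A real fundamental pair from Re and Im of e^((-2+4i)t)v: X_1 = e^(-2t)(cos(4t)·(0,-1) + sin(4t)·(1,2)), X_2 = e^(-2t)(sin(4t)·(0,-1) - cos(4t)·(1,2)).
General solution: K_1X_1 + K_2X_2.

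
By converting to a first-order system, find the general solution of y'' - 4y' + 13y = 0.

y(t) = c_1e^(2t)cos(3t) + c_2e^(2t)sin(3t)

Let x_1 = y, x_2 = y'. Then x_1' = x_2 and x_2' = -13x_1 + 4x_2.
A = [[0,1],[-13,4]]; det(A-λI) = λ^2 - 4λ + 13.
Eigenvalues λ = 2 ± 3i.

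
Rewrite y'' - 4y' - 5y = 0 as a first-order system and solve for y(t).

y(t) = K_1e^(-t) + K_2e^(5t)

Let x_1 = y, x_2 = y'. Then x_1' = x_2 and x_2' = 5x_1 + 4x_2.
A = [[0,1],[5,4]]; det(A-λI) = λ^2 - 4λ - 5.
Eigenvalues λ = -1, 5 with eigenvectors (1,-1), (1,5).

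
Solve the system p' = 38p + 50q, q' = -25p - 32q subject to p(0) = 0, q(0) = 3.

Coefficient matrix A = [[38, 50], [-25, -32]].
Characteristic polynomial det(A - λI) = λ^2 - 6λ + 34 = 0.
Eigenvalues λ = 3 ± 5i (complex conjugate pair).
For λ=3+5i: an eigenvector is (-3,2) - i(-1,1) = (-3 + i, 2 - i).
A real fundamental pair from Re and Im of e^((3+5i)t)v: X_1 = e^(3t)(cos(5t)·(-3,2) + sin(5t)·(-1,1)), X_2 = e^(3t)(sin(5t)·(-3,2) - cos(5t)·(-1,1)).
General solution: c_1X_1 + c_2X_2.
Applying p(0)=0, q(0)=3 gives c_1=-3, c_2=-9.

p(t) = 30e^(3t)sin(5t), q(t) = -21e^(3t)sin(5t) + 3e^(3t)cos(5t)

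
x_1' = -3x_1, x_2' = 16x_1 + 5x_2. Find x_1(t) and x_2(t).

Coefficient matrix A = [[-3, 0], [16, 5]].
Characteristic polynomial det(A - λI) = λ^2 - 2λ - 15 = 0.
Eigenvalues λ = -3, 5.
For λ=-3: (A-λI) row 2 is [16, 8], so an eigenvector is (-1, 2).
For λ=5: (A-λI) row 1 is [-8, 0], so an eigenvector is (0, -1).
General solution: c_1e^(-3t)(-1,2) + c_2e^(5t)(0,-1).

x_1(t) = -c_1e^(-3t), x_2(t) = 2c_1e^(-3t) - c_2e^(5t)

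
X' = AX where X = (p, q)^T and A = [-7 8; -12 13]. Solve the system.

p(t) = c_1e^(t) + 2c_2e^(5t), q(t) = c_1e^(t) + 3c_2e^(5t)

Coefficient matrix A = [[-7, 8], [-12, 13]].
Characteristic polynomial det(A - λI) = λ^2 - 6λ + 5 = 0.
Eigenvalues λ = 1, 5.
For λ=1: (A-λI) row 1 is [-8, 8], so an eigenvector is (1, 1).
For λ=5: (A-λI) row 1 is [-12, 8], so an eigenvector is (2, 3).
General solution: c_1e^(t)(1,1) + c_2e^(5t)(2,3).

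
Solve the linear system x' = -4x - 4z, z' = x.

x(t) = 2K_1e^(-2t) + 2K_2te^(-2t) - K_2e^(-2t), z(t) = -K_1e^(-2t) - K_2te^(-2t)

Coefficient matrix A = [[-4, -4], [1, 0]].
Characteristic polynomial det(A - λI) = λ^2 + 4λ + 4 = 0.
Single eigenvalue λ = -2 with algebraic multiplicity 2.
Eigenvector v = (2,-1); generalized eigenvector w with (A-λI)w=v is (-1,0).
General solution: e^(-2t)[K_1·v + K_2·(t·v + w)].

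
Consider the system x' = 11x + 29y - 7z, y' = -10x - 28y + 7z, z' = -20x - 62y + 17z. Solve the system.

x(t) = 3C_1e^(t) - C_2e^(-4t) - C_3e^(3t), y(t) = -2C_1e^(t) + C_2e^(-4t) + C_3e^(3t), z(t) = -4C_1e^(t) + 2C_2e^(-4t) + 3C_3e^(3t)

Coefficient matrix A = [[11, 29, -7], [-10, -28, 7], [-20, -62, 17]].
det(A - λI) = 0 gives eigenvalues λ = 1, -4, 3.
For λ=1: eigenvector (3,-2,-4).
For λ=-4: eigenvector (-1,1,2).
For λ=3: eigenvector (-1,1,3).
General solution: C_1e^(t)(3,-2,-4) + C_2e^(-4t)(-1,1,2) + C_3e^(3t)(-1,1,3).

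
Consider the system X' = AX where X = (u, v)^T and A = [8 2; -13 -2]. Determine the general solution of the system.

Coefficient matrix A = [[8, 2], [-13, -2]].
Characteristic polynomial det(A - λI) = λ^2 - 6λ + 10 = 0.
Eigenvalues λ = 3 ± i (complex conjugate pair).
For λ=3+i: an eigenvector is (-1,2) - i(-1,3) = (-1 + i, 2 - 3i).
A real fundamental pair from Re and Im of e^((3+i)t)v: X_1 = e^(3t)(cos(t)·(-1,2) + sin(t)·(-1,3)), X_2 = e^(3t)(sin(t)·(-1,2) - cos(t)·(-1,3)).
General solution: c_1X_1 + c_2X_2.

u(t) = -c_1e^(3t)sin(t) - c_1e^(3t)cos(t) - c_2e^(3t)sin(t) + c_2e^(3t)cos(t), v(t) = 3c_1e^(3t)sin(t) + 2c_1e^(3t)cos(t) + 2c_2e^(3t)sin(t) - 3c_2e^(3t)cos(t)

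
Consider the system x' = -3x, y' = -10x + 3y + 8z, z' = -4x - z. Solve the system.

x(t) = c_3e^(-3t), y(t) = -2c_1e^(-t) + c_2e^(3t) - c_3e^(-3t), z(t) = c_1e^(-t) + 2c_3e^(-3t)

Coefficient matrix A = [[-3, 0, 0], [-10, 3, 8], [-4, 0, -1]].
det(A - λI) = 0 gives eigenvalues λ = -1, 3, -3.
For λ=-1: eigenvector (0,-2,1).
For λ=3: eigenvector (0,1,0).
For λ=-3: eigenvector (1,-1,2).
General solution: c_1e^(-t)(0,-2,1) + c_2e^(3t)(0,1,0) + c_3e^(-3t)(1,-1,2).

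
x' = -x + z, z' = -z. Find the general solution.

x(t) = K_1e^(-t) + K_2te^(-t) + 2K_2e^(-t), z(t) = K_2e^(-t)

Coefficient matrix A = [[-1, 1], [0, -1]].
Characteristic polynomial det(A - λI) = λ^2 + 2λ + 1 = 0.
Single eigenvalue λ = -1 with algebraic multiplicity 2.
Eigenvector v = (1,0); generalized eigenvector w with (A-λI)w=v is (2,1).
General solution: e^(-t)[K_1·v + K_2·(t·v + w)].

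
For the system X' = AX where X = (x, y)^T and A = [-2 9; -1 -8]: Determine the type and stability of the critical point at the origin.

stable improper node

A = [[-2,9],[-1,-8]]; det(A-λI) = λ^2 + 10λ + 25.
repeated λ = -5 with a single eigenvector.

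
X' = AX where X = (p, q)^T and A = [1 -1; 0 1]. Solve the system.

p(t) = -c_1e^(t) - c_2te^(t) - c_2e^(t), q(t) = c_2e^(t)

Coefficient matrix A = [[1, -1], [0, 1]].
Characteristic polynomial det(A - λI) = λ^2 - 2λ + 1 = 0.
Single eigenvalue λ = 1 with algebraic multiplicity 2.
Eigenvector v = (-1,0); generalized eigenvector w with (A-λI)w=v is (-1,1).
General solution: e^(t)[c_1·v + c_2·(t·v + w)].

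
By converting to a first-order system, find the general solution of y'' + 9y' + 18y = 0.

y(t) = K_1e^(-6t) + K_2e^(-3t)

Let x_1 = y, x_2 = y'. Then x_1' = x_2 and x_2' = -18x_1 - 9x_2.
A = [[0,1],[-18,-9]]; det(A-λI) = λ^2 + 9λ + 18.
Eigenvalues λ = -6, -3 with eigenvectors (1,-6), (1,-3).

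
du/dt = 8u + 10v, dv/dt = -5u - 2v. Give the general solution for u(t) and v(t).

u(t) = C_1e^(3t)sin(5t) + C_1e^(3t)cos(5t) + C_2e^(3t)sin(5t) - C_2e^(3t)cos(5t), v(t) = -C_1e^(3t)sin(5t) + C_2e^(3t)cos(5t)

Coefficient matrix A = [[8, 10], [-5, -2]].
Characteristic polynomial det(A - λI) = λ^2 - 6λ + 34 = 0.
Eigenvalues λ = 3 ± 5i (complex conjugate pair).
For λ=3+5i: an eigenvector is (1,0) - i(1,-1) = (1 - i, 0 + i).
A real fundamental pair from Re and Im of e^((3+5i)t)v: X_1 = e^(3t)(cos(5t)·(1,0) + sin(5t)·(1,-1)), X_2 = e^(3t)(sin(5t)·(1,0) - cos(5t)·(1,-1)).
General solution: C_1X_1 + C_2X_2.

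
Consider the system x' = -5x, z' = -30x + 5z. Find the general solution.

x(t) = K_2e^(-5t), z(t) = -K_1e^(5t) + 3K_2e^(-5t)

Coefficient matrix A = [[-5, 0], [-30, 5]].
Characteristic polynomial det(A - λI) = λ^2 - 25 = 0.
Eigenvalues λ = 5, -5.
For λ=5: (A-λI) row 1 is [-10, 0], so an eigenvector is (0, -1).
For λ=-5: (A-λI) row 2 is [-30, 10], so an eigenvector is (1, 3).
General solution: K_1e^(5t)(0,-1) + K_2e^(-5t)(1,3).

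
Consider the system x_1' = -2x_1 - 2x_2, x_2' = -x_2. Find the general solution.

x_1(t) = -c_1e^(-2t) + 2c_2e^(-t), x_2(t) = -c_2e^(-t)

Coefficient matrix A = [[-2, -2], [0, -1]].
Characteristic polynomial det(A - λI) = λ^2 + 3λ + 2 = 0.
Eigenvalues λ = -2, -1.
For λ=-2: (A-λI) row 1 is [0, -2], so an eigenvector is (-1, 0).
For λ=-1: (A-λI) row 1 is [-1, -2], so an eigenvector is (2, -1).
General solution: c_1e^(-2t)(-1,0) + c_2e^(-t)(2,-1).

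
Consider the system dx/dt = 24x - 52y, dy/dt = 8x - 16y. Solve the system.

Coefficient matrix A = [[24, -52], [8, -16]].
Characteristic polynomial det(A - λI) = λ^2 - 8λ + 32 = 0.
Eigenvalues λ = 4 ± 4i (complex conjugate pair).
For λ=4+4i: an eigenvector is (3,1) - i(2,1) = (3 - 2i, 1 - i).
A real fundamental pair from Re and Im of e^((4+4i)t)v: X_1 = e^(4t)(cos(4t)·(3,1) + sin(4t)·(2,1)), X_2 = e^(4t)(sin(4t)·(3,1) - cos(4t)·(2,1)).
General solution: c_1X_1 + c_2X_2.

x(t) = 2c_1e^(4t)sin(4t) + 3c_1e^(4t)cos(4t) + 3c_2e^(4t)sin(4t) - 2c_2e^(4t)cos(4t), y(t) = c_1e^(4t)sin(4t) + c_1e^(4t)cos(4t) + c_2e^(4t)sin(4t) - c_2e^(4t)cos(4t)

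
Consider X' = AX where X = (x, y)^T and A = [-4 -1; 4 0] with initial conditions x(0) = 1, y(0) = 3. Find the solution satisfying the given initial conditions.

x(t) = -5te^(-2t) + e^(-2t), y(t) = 10te^(-2t) + 3e^(-2t)

Coefficient matrix A = [[-4, -1], [4, 0]].
Characteristic polynomial det(A - λI) = λ^2 + 4λ + 4 = 0.
Single eigenvalue λ = -2 with algebraic multiplicity 2.
Eigenvector v = (1,-2); generalized eigenvector w with (A-λI)w=v is (-2,3).
General solution: e^(-2t)[K_1·v + K_2·(t·v + w)].
Applying x(0)=1, y(0)=3 gives K_1=-9, K_2=-5.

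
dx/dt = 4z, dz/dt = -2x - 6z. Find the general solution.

Coefficient matrix A = [[0, 4], [-2, -6]].
Characteristic polynomial det(A - λI) = λ^2 + 6λ + 8 = 0.
Eigenvalues λ = -2, -4.
For λ=-2: (A-λI) row 1 is [2, 4], so an eigenvector is (-2, 1).
For λ=-4: (A-λI) row 1 is [4, 4], so an eigenvector is (1, -1).
General solution: c_1e^(-2t)(-2,1) + c_2e^(-4t)(1,-1).

x(t) = -2c_1e^(-2t) + c_2e^(-4t), z(t) = c_1e^(-2t) - c_2e^(-4t)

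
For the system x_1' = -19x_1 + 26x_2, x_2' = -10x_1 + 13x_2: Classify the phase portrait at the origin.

stable spiral

A = [[-19,26],[-10,13]]; det(A-λI) = λ^2 + 6λ + 13.
λ = -3 ± 2i: negative real part.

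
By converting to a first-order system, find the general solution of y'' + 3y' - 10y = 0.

Let x_1 = y, x_2 = y'. Then x_1' = x_2 and x_2' = 10x_1 - 3x_2.
A = [[0,1],[10,-3]]; det(A-λI) = λ^2 + 3λ - 10.
Eigenvalues λ = -5, 2 with eigenvectors (1,-5), (1,2).

y(t) = c_1e^(-5t) + c_2e^(2t)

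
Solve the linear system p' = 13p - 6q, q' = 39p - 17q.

Coefficient matrix A = [[13, -6], [39, -17]].
Characteristic polynomial det(A - λI) = λ^2 + 4λ + 13 = 0.
Eigenvalues λ = -2 ± 3i (complex conjugate pair).
For λ=-2+3i: an eigenvector is (-1,-2) - i(-1,-3) = (-1 + i, -2 + 3i).
A real fundamental pair from Re and Im of e^((-2+3i)t)v: X_1 = e^(-2t)(cos(3t)·(-1,-2) + sin(3t)·(-1,-3)), X_2 = e^(-2t)(sin(3t)·(-1,-2) - cos(3t)·(-1,-3)).
General solution: K_1X_1 + K_2X_2.

p(t) = -K_1e^(-2t)sin(3t) - K_1e^(-2t)cos(3t) - K_2e^(-2t)sin(3t) + K_2e^(-2t)cos(3t), q(t) = -3K_1e^(-2t)sin(3t) - 2K_1e^(-2t)cos(3t) - 2K_2e^(-2t)sin(3t) + 3K_2e^(-2t)cos(3t)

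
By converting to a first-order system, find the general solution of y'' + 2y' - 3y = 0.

Let x_1 = y, x_2 = y'. Then x_1' = x_2 and x_2' = 3x_1 - 2x_2.
A = [[0,1],[3,-2]]; det(A-λI) = λ^2 + 2λ - 3.
Eigenvalues λ = 1, -3 with eigenvectors (1,1), (1,-3).

y(t) = K_1e^(t) + K_2e^(-3t)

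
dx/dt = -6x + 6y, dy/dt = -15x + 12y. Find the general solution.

Coefficient matrix A = [[-6, 6], [-15, 12]].
Characteristic polynomial det(A - λI) = λ^2 - 6λ + 18 = 0.
Eigenvalues λ = 3 ± 3i (complex conjugate pair).
For λ=3+3i: an eigenvector is (-1,-2) - i(-1,-1) = (-1 + i, -2 + i).
A real fundamental pair from Re and Im of e^((3+3i)t)v: X_1 = e^(3t)(cos(3t)·(-1,-2) + sin(3t)·(-1,-1)), X_2 = e^(3t)(sin(3t)·(-1,-2) - cos(3t)·(-1,-1)).
General solution: K_1X_1 + K_2X_2.

x(t) = -K_1e^(3t)sin(3t) - K_1e^(3t)cos(3t) - K_2e^(3t)sin(3t) + K_2e^(3t)cos(3t), y(t) = -K_1e^(3t)sin(3t) - 2K_1e^(3t)cos(3t) - 2K_2e^(3t)sin(3t) + K_2e^(3t)cos(3t)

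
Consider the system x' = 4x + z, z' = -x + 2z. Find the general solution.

x(t) = C_1e^(3t) + C_2te^(3t) + 2C_2e^(3t), z(t) = -C_1e^(3t) - C_2te^(3t) - C_2e^(3t)

Coefficient matrix A = [[4, 1], [-1, 2]].
Characteristic polynomial det(A - λI) = λ^2 - 6λ + 9 = 0.
Single eigenvalue λ = 3 with algebraic multiplicity 2.
Eigenvector v = (1,-1); generalized eigenvector w with (A-λI)w=v is (2,-1).
General solution: e^(3t)[C_1·v + C_2·(t·v + w)].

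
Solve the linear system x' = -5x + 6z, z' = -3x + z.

x(t) = K_1e^(-2t)sin(3t) - K_1e^(-2t)cos(3t) - K_2e^(-2t)sin(3t) - K_2e^(-2t)cos(3t), z(t) = K_1e^(-2t)sin(3t) - K_2e^(-2t)cos(3t)

Coefficient matrix A = [[-5, 6], [-3, 1]].
Characteristic polynomial det(A - λI) = λ^2 + 4λ + 13 = 0.
Eigenvalues λ = -2 ± 3i (complex conjugate pair).
For λ=-2+3i: an eigenvector is (-1,0) - i(1,1) = (-1 - i, 0 - i).
A real fundamental pair from Re and Im of e^((-2+3i)t)v: X_1 = e^(-2t)(cos(3t)·(-1,0) + sin(3t)·(1,1)), X_2 = e^(-2t)(sin(3t)·(-1,0) - cos(3t)·(1,1)).
General solution: K_1X_1 + K_2X_2.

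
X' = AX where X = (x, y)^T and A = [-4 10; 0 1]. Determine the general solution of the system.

Coefficient matrix A = [[-4, 10], [0, 1]].
Characteristic polynomial det(A - λI) = λ^2 + 3λ - 4 = 0.
Eigenvalues λ = -4, 1.
For λ=-4: (A-λI) row 1 is [0, 10], so an eigenvector is (-1, 0).
For λ=1: (A-λI) row 1 is [-5, 10], so an eigenvector is (2, 1).
General solution: c_1e^(-4t)(-1,0) + c_2e^(t)(2,1).

x(t) = -c_1e^(-4t) + 2c_2e^(t), y(t) = c_2e^(t)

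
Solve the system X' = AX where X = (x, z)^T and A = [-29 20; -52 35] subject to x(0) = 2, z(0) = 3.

Coefficient matrix A = [[-29, 20], [-52, 35]].
Characteristic polynomial det(A - λI) = λ^2 - 6λ + 25 = 0.
Eigenvalues λ = 3 ± 4i (complex conjugate pair).
For λ=3+4i: an eigenvector is (1,2) - i(2,3) = (1 - 2i, 2 - 3i).
A real fundamental pair from Re and Im of e^((3+4i)t)v: X_1 = e^(3t)(cos(4t)·(1,2) + sin(4t)·(2,3)), X_2 = e^(3t)(sin(4t)·(1,2) - cos(4t)·(2,3)).
General solution: K_1X_1 + K_2X_2.
Applying x(0)=2, z(0)=3 gives K_1=0, K_2=-1.

x(t) = -e^(3t)sin(4t) + 2e^(3t)cos(4t), z(t) = -2e^(3t)sin(4t) + 3e^(3t)cos(4t)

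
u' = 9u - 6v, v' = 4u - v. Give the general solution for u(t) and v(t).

u(t) = 3K_1e^(5t) - K_2e^(3t), v(t) = 2K_1e^(5t) - K_2e^(3t)

Coefficient matrix A = [[9, -6], [4, -1]].
Characteristic polynomial det(A - λI) = λ^2 - 8λ + 15 = 0.
Eigenvalues λ = 5, 3.
For λ=5: (A-λI) row 1 is [4, -6], so an eigenvector is (3, 2).
For λ=3: (A-λI) row 1 is [6, -6], so an eigenvector is (-1, -1).
General solution: K_1e^(5t)(3,2) + K_2e^(3t)(-1,-1).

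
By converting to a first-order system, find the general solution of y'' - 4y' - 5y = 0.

y(t) = c_1e^(-t) + c_2e^(5t)

Let x_1 = y, x_2 = y'. Then x_1' = x_2 and x_2' = 5x_1 + 4x_2.
A = [[0,1],[5,4]]; det(A-λI) = λ^2 - 4λ - 5.
Eigenvalues λ = -1, 5 with eigenvectors (1,-1), (1,5).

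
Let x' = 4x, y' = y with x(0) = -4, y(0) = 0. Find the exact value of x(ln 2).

A = [[4,0],[0,1]]; eigenvalues λ = 1, 4.
Eigenvectors: (0,1) for λ=1, (-1,0) for λ=4.
From the initial condition, c_1 = 0, c_2 = 4.
x(ln 2) = (0)(2^1)(0) + (4)(2^4)(-1) = -64.

-64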